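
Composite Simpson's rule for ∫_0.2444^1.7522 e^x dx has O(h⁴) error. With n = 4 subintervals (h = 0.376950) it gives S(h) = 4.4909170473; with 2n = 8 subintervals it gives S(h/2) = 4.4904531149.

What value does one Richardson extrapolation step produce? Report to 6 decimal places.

4.490422

With r = 4 the leading error scales as h^4, so the weight is 2^4 = 16.
16 × 4.4904531149 = 71.8472498384; subtract 4.4909170473 → 67.3563327911
R = 67.3563327911/15 = 4.4904221861
Correction |R − A(h/2)| = 3.093e-05; gap |A(h/2) − A(h)| = 4.639e-04.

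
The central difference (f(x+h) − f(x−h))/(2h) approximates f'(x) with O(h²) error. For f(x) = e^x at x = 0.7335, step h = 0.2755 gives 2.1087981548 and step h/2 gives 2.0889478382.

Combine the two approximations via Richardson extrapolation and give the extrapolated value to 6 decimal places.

2.082331

Order 2 gives 2^r = 4 and 2^r − 1 = 3.
A(h/2) − A(h) = 2.0889478382 − 2.1087981548 = -0.0198503166
Divide by 2^2 − 1 = 3: (-0.0198503166)/3 = -0.0066167722
R = A(h/2) + (A(h/2) − A(h))/3 = 2.0889478382 − 0.0066167722 = 2.0823310660
Shift from A(h/2): −0.0066167722.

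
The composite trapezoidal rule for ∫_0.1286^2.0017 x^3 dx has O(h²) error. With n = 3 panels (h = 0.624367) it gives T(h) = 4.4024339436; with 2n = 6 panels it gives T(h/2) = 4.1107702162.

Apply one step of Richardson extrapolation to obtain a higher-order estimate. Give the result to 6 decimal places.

4.013549

The method has order 2: 2^2 = 4.
Top: 4(4.1107702162) − (4.4024339436) = 12.0406469212
12.0406469212 ÷ 3 = 4.0135489737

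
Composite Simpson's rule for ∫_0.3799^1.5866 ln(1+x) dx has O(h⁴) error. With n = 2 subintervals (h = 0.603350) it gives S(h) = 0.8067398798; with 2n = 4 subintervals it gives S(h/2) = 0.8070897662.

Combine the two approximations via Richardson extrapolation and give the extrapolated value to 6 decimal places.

0.807113

Leading term ∝ h^4; use weight 16 = 2^4.
Top: 16(0.8070897662) − (0.8067398798) = 12.1066963794
R = 12.1066963794/15 = 0.8071130920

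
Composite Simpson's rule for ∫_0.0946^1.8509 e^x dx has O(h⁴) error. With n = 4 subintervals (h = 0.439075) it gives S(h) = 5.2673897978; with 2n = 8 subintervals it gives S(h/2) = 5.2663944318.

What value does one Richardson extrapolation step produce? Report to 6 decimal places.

5.266328

r = 4, so 2^r = 16.
Difference of the inputs: 5.2663944318 − 5.2673897978 = -0.0009953660
Correction (A(h/2) − A(h))/(16 − 1) = (-0.0009953660)/15 = -0.0000663577
R = 5.2663944318 − 0.0000663577 = 5.2663280741
Shift from A(h/2): −0.0000663577.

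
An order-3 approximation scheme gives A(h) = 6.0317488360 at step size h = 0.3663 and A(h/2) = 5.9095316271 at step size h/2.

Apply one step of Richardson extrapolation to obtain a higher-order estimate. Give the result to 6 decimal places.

5.892072

Leading term ∝ h^3; use weight 8 = 2^3.
8×5.9095316271 − 6.0317488360 = 41.2445041808
41.2445041808 ÷ 7 = 5.8920720258
Shift from A(h/2): −0.0174596013.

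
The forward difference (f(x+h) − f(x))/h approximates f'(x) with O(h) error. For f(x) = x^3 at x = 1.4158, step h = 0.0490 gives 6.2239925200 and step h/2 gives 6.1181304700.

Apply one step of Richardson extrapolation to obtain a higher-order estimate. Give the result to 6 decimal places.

r = 1, so 2^r = 2.
Difference of the inputs: 6.1181304700 − 6.2239925200 = -0.1058620500
Correction (A(h/2) − A(h))/(2 − 1) = (-0.1058620500)/1 = -0.1058620500
R = 6.1181304700 − 0.1058620500 = 6.0122684200
Gap between inputs: 1.059e-01; correction applied: −0.1058620500.

6.012268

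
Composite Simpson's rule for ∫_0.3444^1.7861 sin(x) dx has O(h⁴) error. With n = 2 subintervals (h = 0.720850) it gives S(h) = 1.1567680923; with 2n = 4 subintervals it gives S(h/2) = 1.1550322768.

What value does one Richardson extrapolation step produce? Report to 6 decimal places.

1.154917

The method has order 4: 2^4 = 16.
16*1.1550322768 = 18.4805164288; 18.4805164288 − 1.1567680923 = 17.3237483365
Divide by 2^4 − 1 = 15.
(16*1.1550322768 − 1.1567680923)/(16 − 1) = 1.1549165558
Gap between inputs: 1.736e-03; correction applied: −0.0001157210.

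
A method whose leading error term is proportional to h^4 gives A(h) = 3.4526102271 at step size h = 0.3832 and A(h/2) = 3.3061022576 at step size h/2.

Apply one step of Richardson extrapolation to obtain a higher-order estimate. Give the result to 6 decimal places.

r = 4: numerator weight 16, denominator 15.
Top: 16(3.3061022576) − (3.4526102271) = 49.4450258945
(16*3.3061022576 − 3.4526102271)/(16 − 1) = 3.2963350596
Shift from A(h/2): −0.0097671980.

3.296335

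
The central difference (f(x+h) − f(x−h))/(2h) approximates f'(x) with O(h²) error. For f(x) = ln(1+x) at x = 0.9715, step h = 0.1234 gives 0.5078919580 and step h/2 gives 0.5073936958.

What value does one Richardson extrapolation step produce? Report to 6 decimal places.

Method order is 2; weight 2^2 = 4.
Weighted: 2.0295747832 − 0.5078919580 = 1.5216828252
Divide by 2^2 − 1 = 3.
Result: 0.5072276084

0.507228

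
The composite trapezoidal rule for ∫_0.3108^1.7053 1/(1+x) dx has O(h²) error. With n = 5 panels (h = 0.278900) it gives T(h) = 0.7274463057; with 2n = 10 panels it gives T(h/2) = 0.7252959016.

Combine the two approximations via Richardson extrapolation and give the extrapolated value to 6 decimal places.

0.724579

r = 2: numerator weight 4, denominator 3.
Difference of the inputs: 0.7252959016 − 0.7274463057 = -0.0021504041
Correction (A(h/2) − A(h))/(4 − 1) = (-0.0021504041)/3 = -0.0007168014
R = 0.7252959016 − 0.0007168014 = 0.7245791002
Gap between inputs: 2.150e-03; correction applied: −0.0007168014.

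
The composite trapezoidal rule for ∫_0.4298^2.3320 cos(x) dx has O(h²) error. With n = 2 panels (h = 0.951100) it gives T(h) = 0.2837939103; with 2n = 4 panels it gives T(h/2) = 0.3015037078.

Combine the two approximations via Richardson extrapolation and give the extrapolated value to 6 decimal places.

The method has order 2: 2^2 = 4.
Difference of the inputs: 0.3015037078 − 0.2837939103 = 0.0177097975
Divide by 2^2 − 1 = 3: 0.0177097975/3 = 0.0059032658
R = 0.3015037078 + 0.0059032658 = 0.3074069736
Gap between inputs: 1.771e-02; correction applied: +0.0059032658.

0.307407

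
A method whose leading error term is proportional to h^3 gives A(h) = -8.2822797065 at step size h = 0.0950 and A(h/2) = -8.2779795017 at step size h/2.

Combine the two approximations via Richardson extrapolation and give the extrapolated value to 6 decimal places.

Order 3 gives 2^r = 8 and 2^r − 1 = 7.
8*(-8.2779795017) − (-8.2822797065) = -57.9415563071
Denominator 8 − 1 = 7.
Extrapolated: (-57.9415563071) / 7 = -8.2773651867

-8.277365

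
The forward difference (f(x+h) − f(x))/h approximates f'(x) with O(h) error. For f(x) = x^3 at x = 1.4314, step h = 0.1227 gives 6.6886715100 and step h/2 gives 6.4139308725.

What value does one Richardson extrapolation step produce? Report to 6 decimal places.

r = 1: numerator weight 2, denominator 1.
Numerator 2 × A(h/2) − A(h) = 2 × 6.4139308725 − 6.6886715100 = 6.1391902350
(2 × 6.4139308725 − 6.6886715100)/(2 − 1) = 6.1391902350
Shift from A(h/2): −0.2747406375.

6.139190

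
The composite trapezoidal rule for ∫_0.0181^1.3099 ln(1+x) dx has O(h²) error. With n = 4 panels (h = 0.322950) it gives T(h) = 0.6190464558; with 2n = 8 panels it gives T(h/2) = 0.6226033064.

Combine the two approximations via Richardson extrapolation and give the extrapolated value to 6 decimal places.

Method order is 2; weight 2^2 = 4.
4·0.6226033064 = 2.4904132256; 2.4904132256 − 0.6190464558 = 1.8713667698
(4·0.6226033064 − 0.6190464558)/(4 − 1) = 0.6237889233

0.623789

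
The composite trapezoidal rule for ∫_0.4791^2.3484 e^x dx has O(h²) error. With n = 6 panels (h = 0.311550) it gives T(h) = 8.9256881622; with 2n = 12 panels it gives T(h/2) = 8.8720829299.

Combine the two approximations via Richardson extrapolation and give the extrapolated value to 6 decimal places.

The method has order 2: 2^2 = 4.
Weighted: 35.4883317196 − 8.9256881622 = 26.5626435574
(4*8.8720829299 − 8.9256881622)/(4 − 1) = 8.8542145191
Gap between inputs: 5.361e-02; correction applied: −0.0178684108.

8.854215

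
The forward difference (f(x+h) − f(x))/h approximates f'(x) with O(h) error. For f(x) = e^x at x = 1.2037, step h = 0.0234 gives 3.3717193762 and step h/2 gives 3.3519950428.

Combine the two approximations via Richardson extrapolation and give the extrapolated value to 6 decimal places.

r = 1: numerator weight 2, denominator 1.
2*3.3519950428 − 3.3717193762 = 3.3322707094
(2*3.3519950428 − 3.3717193762)/(2 − 1) = 3.3322707094
Correction |R − A(h/2)| = 1.972e-02; gap |A(h/2) − A(h)| = 1.972e-02.

3.332271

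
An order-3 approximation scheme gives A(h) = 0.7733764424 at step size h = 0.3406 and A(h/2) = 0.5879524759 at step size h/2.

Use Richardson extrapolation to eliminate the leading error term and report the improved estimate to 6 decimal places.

Error is O(h^3); halving h shrinks it by 2^3 = 8.
Top: 8(0.5879524759) − (0.7733764424) = 3.9302433648
Extrapolated: 3.9302433648 / 7 = 0.5614633378

0.561463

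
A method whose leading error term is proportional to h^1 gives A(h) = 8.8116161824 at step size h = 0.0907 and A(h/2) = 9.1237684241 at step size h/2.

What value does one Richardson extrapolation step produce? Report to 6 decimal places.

Order 1 gives 2^r = 2 and 2^r − 1 = 1.
2×9.1237684241 − 8.8116161824 = 9.4359206658
Divide by 2^1 − 1 = 1.
Extrapolated: 9.4359206658 / 1 = 9.4359206658

9.435921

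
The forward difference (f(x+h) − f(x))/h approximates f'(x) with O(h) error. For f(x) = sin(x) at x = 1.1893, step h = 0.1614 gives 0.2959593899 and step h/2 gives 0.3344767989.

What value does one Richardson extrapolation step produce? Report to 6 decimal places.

0.372994

Error is O(h^1); halving h shrinks it by 2^1 = 2.
A(h/2) − A(h) = 0.3344767989 − 0.2959593899 = 0.0385174090
Divide by 2^1 − 1 = 1: 0.0385174090/1 = 0.0385174090
R = 0.3344767989 + 0.0385174090 = 0.3729942079
Gap between inputs: 3.852e-02; correction applied: +0.0385174090.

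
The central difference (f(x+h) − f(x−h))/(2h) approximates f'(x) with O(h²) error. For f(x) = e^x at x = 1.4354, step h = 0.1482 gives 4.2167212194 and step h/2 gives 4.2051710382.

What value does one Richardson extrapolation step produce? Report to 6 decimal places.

4.201321

Method order is 2; weight 2^2 = 4.
4·4.2051710382 = 16.8206841528; 16.8206841528 − 4.2167212194 = 12.6039629334
Divide by 2^2 − 1 = 3.
12.6039629334 ÷ 3 = 4.2013209778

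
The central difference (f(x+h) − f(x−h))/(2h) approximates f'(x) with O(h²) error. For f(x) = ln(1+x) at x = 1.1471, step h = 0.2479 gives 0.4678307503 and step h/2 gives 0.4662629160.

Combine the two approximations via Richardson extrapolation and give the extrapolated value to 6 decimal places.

0.465740

The method has order 2: 2^2 = 4.
Difference of the inputs: 0.4662629160 − 0.4678307503 = -0.0015678343
Divide by 2^2 − 1 = 3: (-0.0015678343)/3 = -0.0005226114
R = A(h/2) + (A(h/2) − A(h))/3 = 0.4662629160 − 0.0005226114 = 0.4657403046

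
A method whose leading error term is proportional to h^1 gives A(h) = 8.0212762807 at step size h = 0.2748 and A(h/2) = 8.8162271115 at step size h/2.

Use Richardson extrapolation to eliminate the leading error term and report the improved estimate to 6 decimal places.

r = 1, so 2^r = 2.
2×8.8162271115 = 17.6324542230; subtract 8.0212762807 → 9.6111779423
(2×8.8162271115 − 8.0212762807)/(2 − 1) = 9.6111779423

9.611178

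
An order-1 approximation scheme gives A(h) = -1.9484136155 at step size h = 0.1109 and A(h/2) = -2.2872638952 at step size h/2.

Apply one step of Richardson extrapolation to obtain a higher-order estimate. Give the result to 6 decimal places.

-2.626114

Order 1 gives 2^r = 2 and 2^r − 1 = 1.
2·(-2.2872638952) − (-1.9484136155) = -2.6261141749
Divide by 2^1 − 1 = 1.
(-2.6261141749) ÷ 1 = -2.6261141749
Shift from A(h/2): −0.3388502797.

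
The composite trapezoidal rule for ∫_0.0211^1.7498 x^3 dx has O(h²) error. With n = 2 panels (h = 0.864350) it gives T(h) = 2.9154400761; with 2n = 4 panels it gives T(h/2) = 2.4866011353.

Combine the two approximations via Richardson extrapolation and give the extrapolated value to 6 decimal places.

The method has order 2: 2^2 = 4.
Top: 4(2.4866011353) − (2.9154400761) = 7.0309644651
7.0309644651 ÷ 3 = 2.3436548217
Correction |R − A(h/2)| = 1.429e-01; gap |A(h/2) − A(h)| = 4.288e-01.

2.343655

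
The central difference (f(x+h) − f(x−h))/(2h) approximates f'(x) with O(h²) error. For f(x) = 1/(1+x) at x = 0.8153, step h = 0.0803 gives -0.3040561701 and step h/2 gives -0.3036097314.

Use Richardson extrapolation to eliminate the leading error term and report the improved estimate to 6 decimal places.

r = 2: numerator weight 4, denominator 3.
4·(-0.3036097314) − (-0.3040561701) = -0.9103827555
Denominator 4 − 1 = 3.
(-0.9103827555) ÷ 3 = -0.3034609185

-0.303461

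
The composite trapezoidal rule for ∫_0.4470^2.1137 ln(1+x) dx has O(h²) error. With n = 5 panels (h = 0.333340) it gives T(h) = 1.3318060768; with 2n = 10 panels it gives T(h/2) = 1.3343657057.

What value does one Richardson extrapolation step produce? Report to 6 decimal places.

Method order is 2; weight 2^2 = 4.
Numerator 4×A(h/2) − A(h) = 4×1.3343657057 − 1.3318060768 = 4.0056567460
Divide by 2^2 − 1 = 3.
So the Richardson estimate is 1.3352189153.
Gap between inputs: 2.560e-03; correction applied: +0.0008532096.

1.335219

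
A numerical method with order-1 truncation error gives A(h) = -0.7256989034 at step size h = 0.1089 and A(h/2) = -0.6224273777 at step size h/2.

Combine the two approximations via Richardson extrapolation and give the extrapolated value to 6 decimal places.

-0.519156

Leading term ∝ h^1; use weight 2 = 2^1.
2 × (-0.6224273777) − (-0.7256989034) = -0.5191558520
Denominator 2 − 1 = 1.
(2 × (-0.6224273777) − (-0.7256989034))/(2 − 1) = -0.5191558520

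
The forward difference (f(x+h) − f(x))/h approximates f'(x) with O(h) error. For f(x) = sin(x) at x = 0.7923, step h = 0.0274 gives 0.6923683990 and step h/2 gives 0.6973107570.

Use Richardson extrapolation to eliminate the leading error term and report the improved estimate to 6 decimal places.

0.702253

Leading term ∝ h^1; use weight 2 = 2^1.
Numerator 2·A(h/2) − A(h) = 2·0.6973107570 − 0.6923683990 = 0.7022531150
Divide by 2^1 − 1 = 1.
0.7022531150 ÷ 1 = 0.7022531150
Shift from A(h/2): +0.0049423580.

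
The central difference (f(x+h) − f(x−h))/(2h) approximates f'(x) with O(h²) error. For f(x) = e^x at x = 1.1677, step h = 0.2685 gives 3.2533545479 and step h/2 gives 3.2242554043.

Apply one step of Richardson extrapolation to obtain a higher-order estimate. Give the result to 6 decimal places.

Error is O(h^2); halving h shrinks it by 2^2 = 4.
Difference of the inputs: 3.2242554043 − 3.2533545479 = -0.0290991436
Divide by 2^2 − 1 = 3: (-0.0290991436)/3 = -0.0096997145
R = A(h/2) + (A(h/2) − A(h))/3 = 3.2242554043 − 0.0096997145 = 3.2145556898
Shift from A(h/2): −0.0096997145.

3.214556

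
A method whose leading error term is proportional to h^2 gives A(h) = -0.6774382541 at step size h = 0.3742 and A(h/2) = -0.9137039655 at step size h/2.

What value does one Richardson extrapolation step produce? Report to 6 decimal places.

Order 2 gives 2^r = 4 and 2^r − 1 = 3.
4 × (-0.9137039655) − (-0.6774382541) = -2.9773776079
(4 × (-0.9137039655) − (-0.6774382541))/(4 − 1) = -0.9924592026
Gap between inputs: 2.363e-01; correction applied: −0.0787552371.

-0.992459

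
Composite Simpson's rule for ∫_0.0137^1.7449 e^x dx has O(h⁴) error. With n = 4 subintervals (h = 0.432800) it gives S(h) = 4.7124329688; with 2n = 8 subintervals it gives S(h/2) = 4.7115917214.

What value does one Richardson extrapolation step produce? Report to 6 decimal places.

The method has order 4: 2^4 = 16.
16 × 4.7115917214 = 75.3854675424; 75.3854675424 − 4.7124329688 = 70.6730345736
Denominator 16 − 1 = 15.
Result: 4.7115356382

4.711536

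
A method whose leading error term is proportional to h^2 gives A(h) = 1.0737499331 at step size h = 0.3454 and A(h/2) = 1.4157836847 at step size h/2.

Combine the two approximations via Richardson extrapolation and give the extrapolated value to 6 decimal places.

1.529795

The method has order 2: 2^2 = 4.
A(h/2) − A(h) = 1.4157836847 − 1.0737499331 = 0.3420337516
Correction (A(h/2) − A(h))/(4 − 1) = 0.3420337516/3 = 0.1140112505
R = A(h/2) + (A(h/2) − A(h))/3 = 1.4157836847 + 0.1140112505 = 1.5297949352
Correction |R − A(h/2)| = 1.140e-01; gap |A(h/2) − A(h)| = 3.420e-01.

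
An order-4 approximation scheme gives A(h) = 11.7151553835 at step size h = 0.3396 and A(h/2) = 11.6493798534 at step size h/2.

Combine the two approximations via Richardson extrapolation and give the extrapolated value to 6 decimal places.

11.644995

r = 4, so 2^r = 16.
Difference of the inputs: 11.6493798534 − 11.7151553835 = -0.0657755301
Divide by 2^4 − 1 = 15: (-0.0657755301)/15 = -0.0043850353
R = 11.6493798534 − 0.0043850353 = 11.6449948181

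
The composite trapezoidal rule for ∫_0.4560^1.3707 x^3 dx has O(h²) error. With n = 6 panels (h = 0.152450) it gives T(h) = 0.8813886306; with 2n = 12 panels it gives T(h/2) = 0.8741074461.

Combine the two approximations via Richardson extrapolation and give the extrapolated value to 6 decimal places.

0.871680

Method order is 2; weight 2^2 = 4.
Top: 4(0.8741074461) − (0.8813886306) = 2.6150411538
Denominator 4 − 1 = 3.
(4×0.8741074461 − 0.8813886306)/(4 − 1) = 0.8716803846
Gap between inputs: 7.281e-03; correction applied: −0.0024270615.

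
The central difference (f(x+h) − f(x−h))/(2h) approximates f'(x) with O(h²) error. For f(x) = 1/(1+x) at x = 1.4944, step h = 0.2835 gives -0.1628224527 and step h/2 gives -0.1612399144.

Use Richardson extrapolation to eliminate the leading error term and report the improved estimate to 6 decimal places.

Order 2 gives 2^r = 4 and 2^r − 1 = 3.
A(h/2) − A(h) = -0.1612399144 − (-0.1628224527) = 0.0015825383
Divide by 2^2 − 1 = 3: 0.0015825383/3 = 0.0005275128
R = -0.1612399144 + 0.0005275128 = -0.1607124016

-0.160712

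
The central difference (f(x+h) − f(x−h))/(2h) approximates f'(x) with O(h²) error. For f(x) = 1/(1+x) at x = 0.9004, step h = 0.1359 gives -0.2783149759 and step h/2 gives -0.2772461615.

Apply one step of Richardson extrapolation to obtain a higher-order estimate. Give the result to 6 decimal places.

Order 2 gives 2^r = 4 and 2^r − 1 = 3.
A(h/2) − A(h) = -0.2772461615 − (-0.2783149759) = 0.0010688144
Correction (A(h/2) − A(h))/(4 − 1) = 0.0010688144/3 = 0.0003562715
R = A(h/2) + (A(h/2) − A(h))/3 = -0.2772461615 + 0.0003562715 = -0.2768898900
Gap between inputs: 1.069e-03; correction applied: +0.0003562715.

-0.276890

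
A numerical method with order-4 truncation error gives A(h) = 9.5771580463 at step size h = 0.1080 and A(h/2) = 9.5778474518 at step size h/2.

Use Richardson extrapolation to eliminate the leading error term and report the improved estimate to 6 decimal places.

9.577893

r = 4, so 2^r = 16.
16*9.5778474518 = 153.2455592288; subtract 9.5771580463 → 143.6684011825
Denominator 16 − 1 = 15.
R = 143.6684011825/15 = 9.5778934122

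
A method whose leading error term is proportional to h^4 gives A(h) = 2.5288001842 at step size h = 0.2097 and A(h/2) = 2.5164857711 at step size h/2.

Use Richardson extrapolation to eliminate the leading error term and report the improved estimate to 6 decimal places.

Method order is 4; weight 2^4 = 16.
16·2.5164857711 = 40.2637723376; subtract 2.5288001842 → 37.7349721534
37.7349721534 ÷ 15 = 2.5156648102

2.515665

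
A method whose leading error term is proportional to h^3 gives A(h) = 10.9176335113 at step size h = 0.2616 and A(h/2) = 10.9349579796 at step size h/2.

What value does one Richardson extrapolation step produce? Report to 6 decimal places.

Order 3 gives 2^r = 8 and 2^r − 1 = 7.
8 × 10.9349579796 = 87.4796638368; subtract 10.9176335113 → 76.5620303255
Denominator 8 − 1 = 7.
Extrapolated: 76.5620303255 / 7 = 10.9374329036
Correction |R − A(h/2)| = 2.475e-03; gap |A(h/2) − A(h)| = 1.732e-02.

10.937433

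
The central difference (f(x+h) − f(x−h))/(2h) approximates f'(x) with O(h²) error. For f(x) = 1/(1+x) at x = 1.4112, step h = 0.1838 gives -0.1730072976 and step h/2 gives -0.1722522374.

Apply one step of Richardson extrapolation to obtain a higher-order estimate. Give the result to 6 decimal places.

-0.172001

r = 2, so 2^r = 4.
4·(-0.1722522374) = -0.6890089496; (-0.6890089496) − (-0.1730072976) = -0.5160016520
(-0.5160016520) ÷ 3 = -0.1720005507
Correction |R − A(h/2)| = 2.517e-04; gap |A(h/2) − A(h)| = 7.551e-04.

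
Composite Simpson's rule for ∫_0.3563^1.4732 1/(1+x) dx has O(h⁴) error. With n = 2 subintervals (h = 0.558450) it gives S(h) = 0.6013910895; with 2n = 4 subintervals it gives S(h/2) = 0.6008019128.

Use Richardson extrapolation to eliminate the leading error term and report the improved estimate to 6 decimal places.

Order 4 gives 2^r = 16 and 2^r − 1 = 15.
Difference of the inputs: 0.6008019128 − 0.6013910895 = -0.0005891767
Correction (A(h/2) − A(h))/(16 − 1) = (-0.0005891767)/15 = -0.0000392784
R = A(h/2) + (A(h/2) − A(h))/15 = 0.6008019128 − 0.0000392784 = 0.6007626344
Gap between inputs: 5.892e-04; correction applied: −0.0000392784.

0.600763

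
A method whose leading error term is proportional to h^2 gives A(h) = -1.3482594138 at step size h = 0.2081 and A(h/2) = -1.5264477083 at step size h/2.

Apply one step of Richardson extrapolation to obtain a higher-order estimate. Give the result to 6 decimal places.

-1.585844

Leading term ∝ h^2; use weight 4 = 2^2.
Weighted: (-6.1057908332) − (-1.3482594138) = -4.7575314194
Extrapolated: (-4.7575314194) / 3 = -1.5858438065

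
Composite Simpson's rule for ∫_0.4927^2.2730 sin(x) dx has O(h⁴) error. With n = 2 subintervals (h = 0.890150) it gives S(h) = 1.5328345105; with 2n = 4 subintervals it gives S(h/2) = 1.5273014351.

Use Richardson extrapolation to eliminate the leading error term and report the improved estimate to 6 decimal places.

1.526933

Method order is 4; weight 2^4 = 16.
2^4×A(h/2) = 24.4368229616; minus A(h) gives 22.9039884511.
Divide by 2^4 − 1 = 15.
So the Richardson estimate is 1.5269325634.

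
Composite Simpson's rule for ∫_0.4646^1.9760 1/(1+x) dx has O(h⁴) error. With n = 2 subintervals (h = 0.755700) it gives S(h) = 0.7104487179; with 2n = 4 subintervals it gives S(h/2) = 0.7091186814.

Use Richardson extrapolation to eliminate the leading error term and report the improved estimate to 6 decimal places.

0.709030

r = 4: numerator weight 16, denominator 15.
2^4·A(h/2) = 11.3458989024; minus A(h) gives 10.6354501845.
10.6354501845 ÷ 15 = 0.7090300123
Gap between inputs: 1.330e-03; correction applied: −0.0000886691.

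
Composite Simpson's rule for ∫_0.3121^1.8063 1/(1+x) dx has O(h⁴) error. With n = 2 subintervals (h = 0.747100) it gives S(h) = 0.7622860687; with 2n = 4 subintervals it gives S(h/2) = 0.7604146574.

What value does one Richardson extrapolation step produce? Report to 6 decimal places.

0.760290

Leading term ∝ h^4; use weight 16 = 2^4.
Weighted: 12.1666345184 − 0.7622860687 = 11.4043484497
11.4043484497 ÷ 15 = 0.7602898966
Shift from A(h/2): −0.0001247608.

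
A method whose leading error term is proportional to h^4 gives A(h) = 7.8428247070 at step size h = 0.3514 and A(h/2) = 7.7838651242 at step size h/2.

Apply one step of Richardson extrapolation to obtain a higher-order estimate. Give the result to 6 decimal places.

Order 4 gives 2^r = 16 and 2^r − 1 = 15.
Numerator 16×A(h/2) − A(h) = 16×7.7838651242 − 7.8428247070 = 116.6990172802
Denominator 16 − 1 = 15.
R = 116.6990172802/15 = 7.7799344853

7.779934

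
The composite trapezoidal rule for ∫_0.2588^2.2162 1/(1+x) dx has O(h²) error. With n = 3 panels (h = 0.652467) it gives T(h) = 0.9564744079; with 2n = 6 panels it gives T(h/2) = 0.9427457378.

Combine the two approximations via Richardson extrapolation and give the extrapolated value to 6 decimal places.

r = 2: numerator weight 4, denominator 3.
Weighted: 3.7709829512 − 0.9564744079 = 2.8145085433
Denominator 4 − 1 = 3.
(4*0.9427457378 − 0.9564744079)/(4 − 1) = 0.9381695144
Correction |R − A(h/2)| = 4.576e-03; gap |A(h/2) − A(h)| = 1.373e-02.

0.938170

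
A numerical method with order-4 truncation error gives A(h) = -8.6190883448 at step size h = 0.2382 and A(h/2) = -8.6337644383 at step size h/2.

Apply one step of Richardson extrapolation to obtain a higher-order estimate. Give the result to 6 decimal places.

-8.634743

Order 4 gives 2^r = 16 and 2^r − 1 = 15.
16×(-8.6337644383) − (-8.6190883448) = -129.5211426680
(-129.5211426680) ÷ 15 = -8.6347428445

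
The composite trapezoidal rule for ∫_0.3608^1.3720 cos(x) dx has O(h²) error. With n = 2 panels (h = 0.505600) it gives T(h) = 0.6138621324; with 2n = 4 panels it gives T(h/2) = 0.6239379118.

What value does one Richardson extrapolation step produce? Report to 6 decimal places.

0.627297

Error is O(h^2); halving h shrinks it by 2^2 = 4.
4*0.6239379118 − 0.6138621324 = 1.8818895148
Divide by 2^2 − 1 = 3.
(4*0.6239379118 − 0.6138621324)/(4 − 1) = 0.6272965049
Gap between inputs: 1.008e-02; correction applied: +0.0033585931.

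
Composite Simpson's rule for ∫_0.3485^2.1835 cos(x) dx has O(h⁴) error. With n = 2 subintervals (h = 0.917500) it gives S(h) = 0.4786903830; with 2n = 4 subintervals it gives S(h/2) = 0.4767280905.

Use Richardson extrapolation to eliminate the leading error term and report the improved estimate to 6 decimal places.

0.476597

Order 4 gives 2^r = 16 and 2^r − 1 = 15.
Numerator 16×A(h/2) − A(h) = 16×0.4767280905 − 0.4786903830 = 7.1489590650
7.1489590650 ÷ 15 = 0.4765972710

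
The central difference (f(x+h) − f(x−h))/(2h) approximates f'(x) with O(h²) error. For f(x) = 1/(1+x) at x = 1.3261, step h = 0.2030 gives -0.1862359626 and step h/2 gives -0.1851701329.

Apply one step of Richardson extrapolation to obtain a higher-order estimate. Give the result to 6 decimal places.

-0.184815

Method order is 2; weight 2^2 = 4.
Difference of the inputs: -0.1851701329 − (-0.1862359626) = 0.0010658297
Correction (A(h/2) − A(h))/(4 − 1) = 0.0010658297/3 = 0.0003552766
R = A(h/2) + (A(h/2) − A(h))/3 = -0.1851701329 + 0.0003552766 = -0.1848148563
Gap between inputs: 1.066e-03; correction applied: +0.0003552766.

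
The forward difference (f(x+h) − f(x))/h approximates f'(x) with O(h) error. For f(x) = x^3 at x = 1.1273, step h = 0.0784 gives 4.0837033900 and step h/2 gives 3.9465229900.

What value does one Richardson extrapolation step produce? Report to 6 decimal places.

3.809343

Order 1 gives 2^r = 2 and 2^r − 1 = 1.
Numerator 2*A(h/2) − A(h) = 2*3.9465229900 − 4.0837033900 = 3.8093425900
3.8093425900 ÷ 1 = 3.8093425900
Correction |R − A(h/2)| = 1.372e-01; gap |A(h/2) − A(h)| = 1.372e-01.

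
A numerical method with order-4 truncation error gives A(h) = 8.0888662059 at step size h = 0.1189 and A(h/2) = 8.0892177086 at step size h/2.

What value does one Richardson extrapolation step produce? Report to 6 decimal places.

Leading term ∝ h^4; use weight 16 = 2^4.
A(h/2) − A(h) = 8.0892177086 − 8.0888662059 = 0.0003515027
Divide by 2^4 − 1 = 15: 0.0003515027/15 = 0.0000234335
R = 8.0892177086 + 0.0000234335 = 8.0892411421

8.089241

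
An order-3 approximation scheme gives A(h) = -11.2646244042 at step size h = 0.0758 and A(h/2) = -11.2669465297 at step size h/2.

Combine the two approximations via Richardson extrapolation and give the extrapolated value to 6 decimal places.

-11.267278

The method has order 3: 2^3 = 8.
8×(-11.2669465297) = -90.1355722376; subtract (-11.2646244042) → -78.8709478334
(-78.8709478334) ÷ 7 = -11.2672782619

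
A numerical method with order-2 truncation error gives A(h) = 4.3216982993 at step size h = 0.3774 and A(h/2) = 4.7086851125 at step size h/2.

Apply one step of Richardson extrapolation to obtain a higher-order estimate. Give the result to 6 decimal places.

r = 2: numerator weight 4, denominator 3.
4*4.7086851125 − 4.3216982993 = 14.5130421507
Divide by 2^2 − 1 = 3.
(4*4.7086851125 − 4.3216982993)/(4 − 1) = 4.8376807169
Shift from A(h/2): +0.1289956044.

4.837681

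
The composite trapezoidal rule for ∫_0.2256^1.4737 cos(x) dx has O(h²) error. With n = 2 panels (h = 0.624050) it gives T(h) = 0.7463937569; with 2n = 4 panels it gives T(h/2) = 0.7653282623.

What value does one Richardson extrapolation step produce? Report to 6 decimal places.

With r = 2 the leading error scales as h^2, so the weight is 2^2 = 4.
Numerator 4 × A(h/2) − A(h) = 4 × 0.7653282623 − 0.7463937569 = 2.3149192923
(4 × 0.7653282623 − 0.7463937569)/(4 − 1) = 0.7716397641
Shift from A(h/2): +0.0063115018.

0.771640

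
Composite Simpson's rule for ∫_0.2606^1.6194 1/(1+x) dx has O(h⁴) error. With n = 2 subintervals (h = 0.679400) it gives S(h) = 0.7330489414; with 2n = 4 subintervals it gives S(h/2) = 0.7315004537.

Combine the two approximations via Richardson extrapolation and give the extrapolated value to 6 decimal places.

0.731397

r = 4, so 2^r = 16.
16·0.7315004537 − 0.7330489414 = 10.9709583178
Divide by 2^4 − 1 = 15.
Result: 0.7313972212
Correction |R − A(h/2)| = 1.032e-04; gap |A(h/2) − A(h)| = 1.548e-03.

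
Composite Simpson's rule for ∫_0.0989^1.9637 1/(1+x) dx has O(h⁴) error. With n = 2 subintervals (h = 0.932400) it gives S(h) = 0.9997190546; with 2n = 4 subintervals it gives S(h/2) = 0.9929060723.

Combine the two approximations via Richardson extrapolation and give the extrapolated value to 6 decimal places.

With r = 4 the leading error scales as h^4, so the weight is 2^4 = 16.
Weighted: 15.8864971568 − 0.9997190546 = 14.8867781022
Denominator 16 − 1 = 15.
14.8867781022 ÷ 15 = 0.9924518735

0.992452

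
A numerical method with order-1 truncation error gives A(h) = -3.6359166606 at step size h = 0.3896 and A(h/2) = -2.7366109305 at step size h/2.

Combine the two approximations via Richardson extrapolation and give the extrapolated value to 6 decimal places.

-1.837305

r = 1, so 2^r = 2.
2×(-2.7366109305) − (-3.6359166606) = -1.8373052004
R = (-1.8373052004)/1 = -1.8373052004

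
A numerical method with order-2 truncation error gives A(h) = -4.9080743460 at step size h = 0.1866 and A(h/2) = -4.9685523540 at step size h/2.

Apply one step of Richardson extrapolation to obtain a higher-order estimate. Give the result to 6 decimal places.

r = 2: numerator weight 4, denominator 3.
4 × (-4.9685523540) = -19.8742094160; (-19.8742094160) − (-4.9080743460) = -14.9661350700
(-14.9661350700) ÷ 3 = -4.9887116900

-4.988712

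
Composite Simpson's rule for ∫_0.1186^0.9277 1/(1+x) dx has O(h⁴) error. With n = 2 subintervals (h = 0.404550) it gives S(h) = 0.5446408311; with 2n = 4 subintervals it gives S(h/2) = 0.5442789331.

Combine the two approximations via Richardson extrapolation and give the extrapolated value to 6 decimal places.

0.544255

Leading term ∝ h^4; use weight 16 = 2^4.
Top: 16(0.5442789331) − (0.5446408311) = 8.1638220985
Divide by 2^4 − 1 = 15.
Extrapolated: 8.1638220985 / 15 = 0.5442548066
Correction |R − A(h/2)| = 2.413e-05; gap |A(h/2) − A(h)| = 3.619e-04.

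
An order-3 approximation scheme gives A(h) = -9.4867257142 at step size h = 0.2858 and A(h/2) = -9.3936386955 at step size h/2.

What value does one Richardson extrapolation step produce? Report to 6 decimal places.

-9.380341

Leading term ∝ h^3; use weight 8 = 2^3.
A(h/2) − A(h) = -9.3936386955 − (-9.4867257142) = 0.0930870187
Divide by 2^3 − 1 = 7: 0.0930870187/7 = 0.0132981455
R = A(h/2) + (A(h/2) − A(h))/7 = -9.3936386955 + 0.0132981455 = -9.3803405500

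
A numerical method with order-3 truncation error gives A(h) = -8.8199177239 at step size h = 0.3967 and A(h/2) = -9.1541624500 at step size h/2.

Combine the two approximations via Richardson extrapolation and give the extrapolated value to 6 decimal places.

r = 3: numerator weight 8, denominator 7.
Top: 8(-9.1541624500) − (-8.8199177239) = -64.4133818761
Denominator 8 − 1 = 7.
Extrapolated: (-64.4133818761) / 7 = -9.2019116966

-9.201912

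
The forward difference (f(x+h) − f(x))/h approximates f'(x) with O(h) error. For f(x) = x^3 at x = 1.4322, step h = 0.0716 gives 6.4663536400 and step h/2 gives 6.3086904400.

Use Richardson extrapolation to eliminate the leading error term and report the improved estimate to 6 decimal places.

Order 1 gives 2^r = 2 and 2^r − 1 = 1.
2*6.3086904400 − 6.4663536400 = 6.1510272400
6.1510272400 ÷ 1 = 6.1510272400
Shift from A(h/2): −0.1576632000.

6.151027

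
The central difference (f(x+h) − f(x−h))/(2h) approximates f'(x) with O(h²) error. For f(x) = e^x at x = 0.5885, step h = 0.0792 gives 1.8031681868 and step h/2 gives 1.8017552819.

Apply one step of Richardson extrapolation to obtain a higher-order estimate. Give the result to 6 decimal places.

1.801284

Leading term ∝ h^2; use weight 4 = 2^2.
Numerator 4 × A(h/2) − A(h) = 4 × 1.8017552819 − 1.8031681868 = 5.4038529408
5.4038529408 ÷ 3 = 1.8012843136
Gap between inputs: 1.413e-03; correction applied: −0.0004709683.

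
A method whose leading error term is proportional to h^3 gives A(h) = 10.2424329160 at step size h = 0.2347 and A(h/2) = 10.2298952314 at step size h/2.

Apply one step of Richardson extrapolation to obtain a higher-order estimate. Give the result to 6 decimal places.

Leading term ∝ h^3; use weight 8 = 2^3.
8 × 10.2298952314 = 81.8391618512; subtract 10.2424329160 → 71.5967289352
Divide by 2^3 − 1 = 7.
71.5967289352 ÷ 7 = 10.2281041336
Correction |R − A(h/2)| = 1.791e-03; gap |A(h/2) − A(h)| = 1.254e-02.

10.228104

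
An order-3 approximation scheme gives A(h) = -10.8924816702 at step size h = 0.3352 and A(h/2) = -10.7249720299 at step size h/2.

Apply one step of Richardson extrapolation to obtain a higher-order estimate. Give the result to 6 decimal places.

Order 3 gives 2^r = 8 and 2^r − 1 = 7.
8·(-10.7249720299) = -85.7997762392; subtract (-10.8924816702) → -74.9072945690
Divide by 2^3 − 1 = 7.
So the Richardson estimate is -10.7010420813.
Gap between inputs: 1.675e-01; correction applied: +0.0239299486.

-10.701042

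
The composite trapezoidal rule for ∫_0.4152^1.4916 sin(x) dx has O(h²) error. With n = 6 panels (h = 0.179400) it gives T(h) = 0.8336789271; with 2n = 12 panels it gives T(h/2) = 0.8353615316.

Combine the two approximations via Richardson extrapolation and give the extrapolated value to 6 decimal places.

0.835922

Error is O(h^2); halving h shrinks it by 2^2 = 4.
4×0.8353615316 = 3.3414461264; 3.3414461264 − 0.8336789271 = 2.5077671993
Extrapolated: 2.5077671993 / 3 = 0.8359223998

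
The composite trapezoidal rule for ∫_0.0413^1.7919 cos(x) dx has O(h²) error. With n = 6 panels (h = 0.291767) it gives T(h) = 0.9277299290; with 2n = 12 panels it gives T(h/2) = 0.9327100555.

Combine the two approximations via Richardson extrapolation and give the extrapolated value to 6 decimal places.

r = 2, so 2^r = 4.
Numerator 4 × A(h/2) − A(h) = 4 × 0.9327100555 − 0.9277299290 = 2.8031102930
Divide by 2^2 − 1 = 3.
2.8031102930 ÷ 3 = 0.9343700977
Gap between inputs: 4.980e-03; correction applied: +0.0016600422.

0.934370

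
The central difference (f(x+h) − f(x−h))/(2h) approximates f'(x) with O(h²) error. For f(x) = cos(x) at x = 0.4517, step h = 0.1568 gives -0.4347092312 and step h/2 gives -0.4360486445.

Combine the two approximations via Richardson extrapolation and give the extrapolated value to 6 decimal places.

Error is O(h^2); halving h shrinks it by 2^2 = 4.
4×(-0.4360486445) = -1.7441945780; subtract (-0.4347092312) → -1.3094853468
Divide by 2^2 − 1 = 3.
So the Richardson estimate is -0.4364951156.

-0.436495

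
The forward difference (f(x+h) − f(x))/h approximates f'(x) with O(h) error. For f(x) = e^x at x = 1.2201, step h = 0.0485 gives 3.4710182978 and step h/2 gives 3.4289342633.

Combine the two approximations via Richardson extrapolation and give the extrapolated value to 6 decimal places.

Error is O(h^1); halving h shrinks it by 2^1 = 2.
2×3.4289342633 = 6.8578685266; 6.8578685266 − 3.4710182978 = 3.3868502288
Denominator 2 − 1 = 1.
(2×3.4289342633 − 3.4710182978)/(2 − 1) = 3.3868502288
Shift from A(h/2): −0.0420840345.

3.386850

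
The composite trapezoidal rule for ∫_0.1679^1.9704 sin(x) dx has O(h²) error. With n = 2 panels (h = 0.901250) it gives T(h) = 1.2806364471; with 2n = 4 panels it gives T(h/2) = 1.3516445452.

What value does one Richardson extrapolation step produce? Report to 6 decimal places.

With r = 2 the leading error scales as h^2, so the weight is 2^2 = 4.
A(h/2) − A(h) = 1.3516445452 − 1.2806364471 = 0.0710080981
Divide by 2^2 − 1 = 3: 0.0710080981/3 = 0.0236693660
R = 1.3516445452 + 0.0236693660 = 1.3753139112
Gap between inputs: 7.101e-02; correction applied: +0.0236693660.

1.375314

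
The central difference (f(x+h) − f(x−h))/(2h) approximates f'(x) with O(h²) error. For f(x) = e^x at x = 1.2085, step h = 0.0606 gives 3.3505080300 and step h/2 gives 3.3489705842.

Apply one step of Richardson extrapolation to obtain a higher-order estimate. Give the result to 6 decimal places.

The method has order 2: 2^2 = 4.
4·3.3489705842 = 13.3958823368; 13.3958823368 − 3.3505080300 = 10.0453743068
(4·3.3489705842 − 3.3505080300)/(4 − 1) = 3.3484581023

3.348458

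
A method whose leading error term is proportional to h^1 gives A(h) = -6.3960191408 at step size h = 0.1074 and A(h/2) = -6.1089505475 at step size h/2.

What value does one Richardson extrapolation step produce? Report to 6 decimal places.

The method has order 1: 2^1 = 2.
Weighted: (-12.2179010950) − (-6.3960191408) = -5.8218819542
Denominator 2 − 1 = 1.
Result: -5.8218819542

-5.821882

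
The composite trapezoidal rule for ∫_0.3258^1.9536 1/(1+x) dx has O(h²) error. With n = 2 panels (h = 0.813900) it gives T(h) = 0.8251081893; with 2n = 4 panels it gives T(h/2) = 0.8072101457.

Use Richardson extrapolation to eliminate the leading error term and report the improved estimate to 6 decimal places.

0.801244

r = 2, so 2^r = 4.
Weighted: 3.2288405828 − 0.8251081893 = 2.4037323935
Extrapolated: 2.4037323935 / 3 = 0.8012441312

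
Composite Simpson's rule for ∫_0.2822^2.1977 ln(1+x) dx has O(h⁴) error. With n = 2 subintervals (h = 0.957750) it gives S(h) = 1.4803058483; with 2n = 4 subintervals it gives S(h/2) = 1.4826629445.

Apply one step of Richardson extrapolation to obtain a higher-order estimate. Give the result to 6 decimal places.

Method order is 4; weight 2^4 = 16.
16*1.4826629445 − 1.4803058483 = 22.2423012637
R = 22.2423012637/15 = 1.4828200842
Correction |R − A(h/2)| = 1.571e-04; gap |A(h/2) − A(h)| = 2.357e-03.

1.482820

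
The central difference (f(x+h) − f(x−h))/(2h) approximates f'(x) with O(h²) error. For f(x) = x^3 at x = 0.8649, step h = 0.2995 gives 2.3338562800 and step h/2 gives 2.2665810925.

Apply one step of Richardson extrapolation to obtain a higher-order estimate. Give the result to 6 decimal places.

2.244156

Error is O(h^2); halving h shrinks it by 2^2 = 4.
4 × 2.2665810925 = 9.0663243700; 9.0663243700 − 2.3338562800 = 6.7324680900
R = 6.7324680900/3 = 2.2441560300
Shift from A(h/2): −0.0224250625.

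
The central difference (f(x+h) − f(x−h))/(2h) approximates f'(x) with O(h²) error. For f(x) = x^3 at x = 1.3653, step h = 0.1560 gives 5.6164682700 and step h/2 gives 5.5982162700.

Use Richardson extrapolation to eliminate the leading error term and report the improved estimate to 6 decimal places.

5.592132

With r = 2 the leading error scales as h^2, so the weight is 2^2 = 4.
Top: 4(5.5982162700) − (5.6164682700) = 16.7763968100
Divide by 2^2 − 1 = 3.
16.7763968100 ÷ 3 = 5.5921322700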